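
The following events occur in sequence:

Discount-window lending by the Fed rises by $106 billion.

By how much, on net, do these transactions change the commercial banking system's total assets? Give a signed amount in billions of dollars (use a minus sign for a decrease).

Fed balance sheet:
  Assets:      Loans to banks +$106B
  Liabilities: Bank reserves +$106B
Commercial banking system:
  Assets:      Reserves at CB +$106B
  Liabilities: Borrowings from CB +$106B
Change in total bank assets = +$106 billion.

+$106 billion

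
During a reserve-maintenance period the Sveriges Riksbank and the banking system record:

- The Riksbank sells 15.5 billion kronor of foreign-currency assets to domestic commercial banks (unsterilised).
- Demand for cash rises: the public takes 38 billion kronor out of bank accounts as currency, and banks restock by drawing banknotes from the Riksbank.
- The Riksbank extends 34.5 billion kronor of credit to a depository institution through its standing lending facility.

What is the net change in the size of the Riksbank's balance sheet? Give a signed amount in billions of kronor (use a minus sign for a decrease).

+19 billion

Riksbank balance sheet:
  Assets:      Loans to banks +34.5B, Foreign assets −15.5B
  Liabilities: Bank reserves −19B, Currency in circulation +38B
Commercial banking system:
  Assets:      Reserves at CB −19B, Foreign assets +15.5B
  Liabilities: Checkable deposits −38B, Borrowings from CB +34.5B
Change in total Riksbank assets = +19 billion.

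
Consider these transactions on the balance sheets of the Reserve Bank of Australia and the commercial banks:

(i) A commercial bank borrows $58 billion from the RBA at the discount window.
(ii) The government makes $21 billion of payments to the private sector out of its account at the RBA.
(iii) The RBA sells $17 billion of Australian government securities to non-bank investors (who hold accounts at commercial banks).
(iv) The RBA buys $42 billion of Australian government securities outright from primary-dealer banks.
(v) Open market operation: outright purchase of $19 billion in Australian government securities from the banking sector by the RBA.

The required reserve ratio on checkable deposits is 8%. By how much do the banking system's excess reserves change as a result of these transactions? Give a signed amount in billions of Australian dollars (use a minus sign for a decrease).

+$122.68 billion

Discount-window loan $58 billion: reserves +$58B, deposits 0.
Government spending $21 billion: reserves +$21B, deposits +$21B.
Asset sale (to non-banks) $17 billion: reserves −$17B, deposits −$17B.
OMO purchase (from banks) $42 billion: reserves +$42B, deposits 0.
OMO purchase (from banks) $19 billion: reserves +$19B, deposits 0.
Totals: Δreserves = +$123B, Δdeposits = +$4B.
Δrequired reserves = 8% × +$4B = +$0.32B.
Δexcess reserves = Δreserves − Δrequired = +$123B − (+$0.32B) = +$122.68 billion.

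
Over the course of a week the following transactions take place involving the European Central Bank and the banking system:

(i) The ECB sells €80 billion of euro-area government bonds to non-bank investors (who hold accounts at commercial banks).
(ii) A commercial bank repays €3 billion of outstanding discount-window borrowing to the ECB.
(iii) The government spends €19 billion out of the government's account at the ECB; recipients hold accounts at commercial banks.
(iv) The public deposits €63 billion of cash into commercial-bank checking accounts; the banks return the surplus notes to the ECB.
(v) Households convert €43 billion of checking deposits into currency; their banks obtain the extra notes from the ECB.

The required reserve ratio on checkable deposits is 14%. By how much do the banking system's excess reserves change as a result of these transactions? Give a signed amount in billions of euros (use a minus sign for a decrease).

-€38.26 billion

Asset sale (to non-banks) €80 billion: reserves −€80B, deposits −€80B.
Discount-window repayment €3 billion: reserves −€3B, deposits 0.
Government spending €19 billion: reserves +€19B, deposits +€19B.
Currency deposit €63 billion: reserves +€63B, deposits +€63B.
Currency withdrawal €43 billion: reserves −€43B, deposits −€43B.
Totals: Δreserves = −€44B, Δdeposits = −€41B.
Δrequired reserves = 14% × −€41B = −€5.74B.
Δexcess reserves = Δreserves − Δrequired = −€44B − (−€5.74B) = -€38.26 billion.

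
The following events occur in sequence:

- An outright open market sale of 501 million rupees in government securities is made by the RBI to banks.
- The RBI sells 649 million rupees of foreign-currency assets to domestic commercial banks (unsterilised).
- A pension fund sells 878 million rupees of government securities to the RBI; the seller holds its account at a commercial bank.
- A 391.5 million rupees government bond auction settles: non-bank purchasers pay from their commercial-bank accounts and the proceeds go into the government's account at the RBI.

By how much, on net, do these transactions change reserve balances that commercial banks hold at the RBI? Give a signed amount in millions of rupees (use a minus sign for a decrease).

-663.5 million

RBI balance sheet:
  Assets:      Securities +377M, Foreign assets −649M
  Liabilities: Bank reserves −663.5M, Government deposits +391.5M
Commercial banking system:
  Assets:      Reserves at CB −663.5M, Securities +501M, Foreign assets +649M
  Liabilities: Checkable deposits +486.5M
So the change in reserve balances that commercial banks hold at the RBI is -663.5 million.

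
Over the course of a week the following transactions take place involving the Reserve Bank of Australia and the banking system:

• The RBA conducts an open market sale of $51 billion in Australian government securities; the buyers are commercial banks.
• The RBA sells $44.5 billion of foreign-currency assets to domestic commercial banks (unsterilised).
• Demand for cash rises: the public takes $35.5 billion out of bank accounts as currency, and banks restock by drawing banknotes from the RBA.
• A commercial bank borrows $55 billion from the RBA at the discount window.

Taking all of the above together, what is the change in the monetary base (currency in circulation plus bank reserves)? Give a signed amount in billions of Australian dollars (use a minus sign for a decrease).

-$40.5 billion

RBA balance sheet:
  Assets:      Securities −$51B, Loans to banks +$55B, Foreign assets −$44.5B
  Liabilities: Bank reserves −$76B, Currency in circulation +$35.5B
Monetary base = currency + reserves: +$35.5B + (−$76B) = -$40.5 billion.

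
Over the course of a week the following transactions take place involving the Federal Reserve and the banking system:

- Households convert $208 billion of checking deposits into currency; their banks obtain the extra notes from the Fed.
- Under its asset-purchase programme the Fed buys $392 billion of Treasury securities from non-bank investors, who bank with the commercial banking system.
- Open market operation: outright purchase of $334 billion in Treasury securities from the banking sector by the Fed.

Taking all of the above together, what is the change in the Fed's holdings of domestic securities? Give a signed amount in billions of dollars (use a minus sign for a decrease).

Fed balance sheet:
  Assets:      Securities +$726B
  Liabilities: Bank reserves +$518B, Currency in circulation +$208B
Commercial banking system:
  Assets:      Reserves at CB +$518B, Securities −$334B
  Liabilities: Checkable deposits +$184B
So the change in the Fed's holdings of domestic securities is +$726 billion.

+$726 billion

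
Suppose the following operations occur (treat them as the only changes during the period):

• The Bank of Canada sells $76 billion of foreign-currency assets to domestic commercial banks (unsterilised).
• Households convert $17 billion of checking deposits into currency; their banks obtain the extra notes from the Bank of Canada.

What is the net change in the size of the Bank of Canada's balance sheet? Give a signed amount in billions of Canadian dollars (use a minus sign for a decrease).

Bank of Canada balance sheet:
  Assets:      Foreign assets −$76B
  Liabilities: Bank reserves −$93B, Currency in circulation +$17B
Change in total Bank of Canada assets = -$76 billion.

-$76 billion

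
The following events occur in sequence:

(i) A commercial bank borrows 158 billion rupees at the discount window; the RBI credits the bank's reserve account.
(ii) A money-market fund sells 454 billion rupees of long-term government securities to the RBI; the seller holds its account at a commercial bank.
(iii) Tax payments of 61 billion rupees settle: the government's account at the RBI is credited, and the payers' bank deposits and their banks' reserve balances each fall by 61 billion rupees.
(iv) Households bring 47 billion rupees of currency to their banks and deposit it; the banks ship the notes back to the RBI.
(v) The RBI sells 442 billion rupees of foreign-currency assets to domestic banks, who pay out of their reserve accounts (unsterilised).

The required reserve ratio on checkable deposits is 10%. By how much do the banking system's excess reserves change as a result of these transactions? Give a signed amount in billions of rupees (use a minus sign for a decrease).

Discount-window loan 158 billion rupees: reserves +158B, deposits 0.
Asset purchase (from non-banks) 454 billion rupees: reserves +454B, deposits +454B.
Government account inflow 61 billion rupees: reserves −61B, deposits −61B.
Currency deposit 47 billion rupees: reserves +47B, deposits +47B.
FX sale 442 billion rupees: reserves −442B, deposits 0.
Totals: Δreserves = +156B, Δdeposits = +440B.
Δrequired reserves = 10% × +440B = +44B.
Δexcess reserves = Δreserves − Δrequired = +156B − (+44B) = +112 billion.

+112 billion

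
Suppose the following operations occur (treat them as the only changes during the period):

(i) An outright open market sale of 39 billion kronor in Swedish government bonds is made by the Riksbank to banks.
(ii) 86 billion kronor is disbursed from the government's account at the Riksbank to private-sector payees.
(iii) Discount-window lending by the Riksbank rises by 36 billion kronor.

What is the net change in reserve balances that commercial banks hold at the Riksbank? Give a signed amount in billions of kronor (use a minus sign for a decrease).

OMO sale (to banks) 39 billion kronor: the buying banks pay out of their reserve balances → −39B.
Government spending 86 billion kronor: government payments flow into bank reserve accounts → +86B.
Discount-window loan 36 billion kronor: the loan is credited to the bank's reserve account → +36B.
Net: −39 + 86 + 36 = +83 billion.

+83 billion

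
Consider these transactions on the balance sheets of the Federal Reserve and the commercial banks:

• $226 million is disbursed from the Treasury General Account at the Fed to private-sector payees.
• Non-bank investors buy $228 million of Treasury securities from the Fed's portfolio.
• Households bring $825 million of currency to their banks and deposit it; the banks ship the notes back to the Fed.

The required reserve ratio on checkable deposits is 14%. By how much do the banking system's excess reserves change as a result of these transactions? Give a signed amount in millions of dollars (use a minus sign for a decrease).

Government spending $226 million: reserves +$226M, deposits +$226M.
Asset sale (to non-banks) $228 million: reserves −$228M, deposits −$228M.
Currency deposit $825 million: reserves +$825M, deposits +$825M.
Totals: Δreserves = +$823M, Δdeposits = +$823M.
Δrequired reserves = 14% × +$823M = +$115.22M.
Δexcess reserves = Δreserves − Δrequired = +$823M − (+$115.22M) = +$707.78 million.

+$707.78 million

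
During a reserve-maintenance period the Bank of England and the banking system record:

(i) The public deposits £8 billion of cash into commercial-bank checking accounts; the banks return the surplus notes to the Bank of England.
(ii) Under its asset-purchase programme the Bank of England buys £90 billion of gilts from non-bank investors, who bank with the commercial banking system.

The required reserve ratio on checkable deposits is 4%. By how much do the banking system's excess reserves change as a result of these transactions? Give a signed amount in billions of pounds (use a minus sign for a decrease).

+£94.08 billion

Currency deposit £8 billion: reserves +£8B, deposits +£8B.
Asset purchase (from non-banks) £90 billion: reserves +£90B, deposits +£90B.
Totals: Δreserves = +£98B, Δdeposits = +£98B.
Δrequired reserves = 4% × +£98B = +£3.92B.
Δexcess reserves = Δreserves − Δrequired = +£98B − (+£3.92B) = +£94.08 billion.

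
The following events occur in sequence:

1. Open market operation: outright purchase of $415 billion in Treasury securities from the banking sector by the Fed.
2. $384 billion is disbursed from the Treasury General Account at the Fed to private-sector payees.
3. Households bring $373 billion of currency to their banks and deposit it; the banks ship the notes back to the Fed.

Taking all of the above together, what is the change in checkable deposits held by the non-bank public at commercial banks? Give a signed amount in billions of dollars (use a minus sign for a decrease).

+$757 billion

Fed balance sheet:
  Assets:      Securities +$415B
  Liabilities: Bank reserves +$1172B, Currency in circulation −$373B, Government deposits −$384B
Commercial banking system:
  Assets:      Reserves at CB +$1172B, Securities −$415B
  Liabilities: Checkable deposits +$757B
So the change in checkable deposits held by the non-bank public at commercial banks is +$757 billion.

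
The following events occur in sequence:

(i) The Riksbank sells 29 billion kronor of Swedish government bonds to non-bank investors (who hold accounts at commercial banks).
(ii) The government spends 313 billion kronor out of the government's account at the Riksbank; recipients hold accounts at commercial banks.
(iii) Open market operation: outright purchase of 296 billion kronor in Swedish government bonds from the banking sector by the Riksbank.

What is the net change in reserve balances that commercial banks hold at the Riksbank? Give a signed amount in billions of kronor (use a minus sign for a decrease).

Asset sale (to non-banks) 29 billion kronor: the non-bank buyers' banks settle from reserves → −29B.
Government spending 313 billion kronor: government payments flow into bank reserve accounts → +313B.
OMO purchase (from banks) 296 billion kronor: the Riksbank pays by crediting reserve accounts → +296B.
Net: −29 + 313 + 296 = +580 billion.

+580 billion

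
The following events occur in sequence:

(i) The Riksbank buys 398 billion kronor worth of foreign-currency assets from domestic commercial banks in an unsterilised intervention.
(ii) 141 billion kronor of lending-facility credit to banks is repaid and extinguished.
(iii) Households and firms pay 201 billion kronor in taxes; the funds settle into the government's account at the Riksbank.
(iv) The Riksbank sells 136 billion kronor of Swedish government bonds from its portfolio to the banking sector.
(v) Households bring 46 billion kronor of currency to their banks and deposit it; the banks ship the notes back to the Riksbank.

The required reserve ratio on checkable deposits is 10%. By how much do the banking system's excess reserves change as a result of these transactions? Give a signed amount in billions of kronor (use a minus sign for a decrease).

-18.5 billion

FX purchase 398 billion kronor: reserves +398B, deposits 0.
Discount-window repayment 141 billion kronor: reserves −141B, deposits 0.
Government account inflow 201 billion kronor: reserves −201B, deposits −201B.
OMO sale (to banks) 136 billion kronor: reserves −136B, deposits 0.
Currency deposit 46 billion kronor: reserves +46B, deposits +46B.
Totals: Δreserves = −34B, Δdeposits = −155B.
Δrequired reserves = 10% × −155B = −15.5B.
Δexcess reserves = Δreserves − Δrequired = −34B − (−15.5B) = -18.5 billion.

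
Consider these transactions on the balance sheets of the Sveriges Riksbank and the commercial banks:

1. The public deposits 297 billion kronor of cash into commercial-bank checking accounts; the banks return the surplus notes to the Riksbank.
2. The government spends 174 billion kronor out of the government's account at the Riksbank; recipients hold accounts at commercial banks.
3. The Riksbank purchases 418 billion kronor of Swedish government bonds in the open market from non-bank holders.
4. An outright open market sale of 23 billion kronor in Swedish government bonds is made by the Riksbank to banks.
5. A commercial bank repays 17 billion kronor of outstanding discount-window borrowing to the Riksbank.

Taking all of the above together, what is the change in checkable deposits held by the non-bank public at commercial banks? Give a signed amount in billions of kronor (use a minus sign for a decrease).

+889 billion

Currency deposit 297 billion kronor: non-bank counterparties' bank balances rise → +297B.
Government spending 174 billion kronor: non-bank counterparties' bank balances rise → +174B.
Asset purchase (from non-banks) 418 billion kronor: non-bank counterparties' bank balances rise → +418B.
OMO sale (to banks) 23 billion kronor: the counterparty is a bank, so public deposits are unchanged → 0.
Discount-window repayment 17 billion kronor: the counterparty is a bank, so public deposits are unchanged → 0.
Net: 297 + 174 + 418 + 0 + 0 = +889 billion.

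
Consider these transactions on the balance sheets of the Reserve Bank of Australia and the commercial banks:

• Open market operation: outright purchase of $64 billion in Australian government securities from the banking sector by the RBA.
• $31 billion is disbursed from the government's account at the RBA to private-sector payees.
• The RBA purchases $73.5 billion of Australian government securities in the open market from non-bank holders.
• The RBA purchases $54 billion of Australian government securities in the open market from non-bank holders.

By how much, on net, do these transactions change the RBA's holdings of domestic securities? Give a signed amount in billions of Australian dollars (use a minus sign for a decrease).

OMO purchase (from banks) $64 billion: securities added to the RBA's portfolio → +$64B.
Government spending $31 billion: the RBA's securities portfolio is untouched → 0.
Asset purchase (from non-banks) $73.5 billion: securities added to the RBA's portfolio → +$73.5B.
Asset purchase (from non-banks) $54 billion: securities added to the RBA's portfolio → +$54B.
Net: 64 + 0 + 73.5 + 54 = +$191.5 billion.

+$191.5 billion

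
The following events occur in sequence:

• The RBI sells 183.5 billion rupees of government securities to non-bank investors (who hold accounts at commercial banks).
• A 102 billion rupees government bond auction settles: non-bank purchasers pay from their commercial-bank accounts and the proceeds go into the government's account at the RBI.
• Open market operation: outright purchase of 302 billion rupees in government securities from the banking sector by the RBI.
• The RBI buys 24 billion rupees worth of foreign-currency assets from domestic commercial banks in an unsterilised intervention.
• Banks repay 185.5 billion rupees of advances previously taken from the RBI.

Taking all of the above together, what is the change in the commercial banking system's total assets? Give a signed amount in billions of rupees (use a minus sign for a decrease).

Asset sale (to non-banks) 183.5 billion rupees: bank balance sheets shrink → −183.5B.
Government account inflow 102 billion rupees: bank balance sheets shrink → −102B.
OMO purchase (from banks) 302 billion rupees: just an asset swap on bank balance sheets → 0.
FX purchase 24 billion rupees: just an asset swap on bank balance sheets → 0.
Discount-window repayment 185.5 billion rupees: bank balance sheets shrink → −185.5B.
Net: −183.5 − 102 + 0 + 0 − 185.5 = -471 billion.

-471 billion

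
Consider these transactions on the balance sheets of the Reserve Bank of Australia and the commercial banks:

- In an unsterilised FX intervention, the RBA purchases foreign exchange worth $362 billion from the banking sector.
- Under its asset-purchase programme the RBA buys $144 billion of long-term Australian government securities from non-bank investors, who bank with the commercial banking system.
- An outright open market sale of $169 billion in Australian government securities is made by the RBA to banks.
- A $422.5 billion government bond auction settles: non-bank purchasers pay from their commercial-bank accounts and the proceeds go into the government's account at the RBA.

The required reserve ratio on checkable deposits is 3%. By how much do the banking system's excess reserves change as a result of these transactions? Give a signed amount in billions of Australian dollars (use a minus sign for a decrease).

FX purchase $362 billion: reserves +$362B, deposits 0.
Asset purchase (from non-banks) $144 billion: reserves +$144B, deposits +$144B.
OMO sale (to banks) $169 billion: reserves −$169B, deposits 0.
Government account inflow $422.5 billion: reserves −$422.5B, deposits −$422.5B.
Totals: Δreserves = −$85.5B, Δdeposits = −$278.5B.
Δrequired reserves = 3% × −$278.5B = −$8.355B.
Δexcess reserves = Δreserves − Δrequired = −$85.5B − (−$8.355B) = -$77.145 billion.

-$77.145 billion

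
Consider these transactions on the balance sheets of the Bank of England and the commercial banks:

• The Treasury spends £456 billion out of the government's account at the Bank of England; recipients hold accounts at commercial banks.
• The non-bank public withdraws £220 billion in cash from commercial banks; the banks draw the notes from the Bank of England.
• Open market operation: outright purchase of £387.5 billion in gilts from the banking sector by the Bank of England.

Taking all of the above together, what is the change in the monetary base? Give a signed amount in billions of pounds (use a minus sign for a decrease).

Bank of England balance sheet:
  Assets:      Securities +£387.5B
  Liabilities: Bank reserves +£623.5B, Currency in circulation +£220B, Government deposits −£456B
Monetary base = currency + reserves: +£220B + (+£623.5B) = +£843.5 billion.

+£843.5 billion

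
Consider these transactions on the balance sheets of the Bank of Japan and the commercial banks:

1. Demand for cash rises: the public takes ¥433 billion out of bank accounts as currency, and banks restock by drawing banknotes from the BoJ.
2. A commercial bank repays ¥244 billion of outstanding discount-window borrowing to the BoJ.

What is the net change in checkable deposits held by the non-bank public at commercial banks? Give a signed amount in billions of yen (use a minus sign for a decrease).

-¥433 billion

BoJ balance sheet:
  Assets:      Loans to banks −¥244B
  Liabilities: Bank reserves −¥677B, Currency in circulation +¥433B
Commercial banking system:
  Assets:      Reserves at CB −¥677B
  Liabilities: Checkable deposits −¥433B, Borrowings from CB −¥244B
So the change in checkable deposits held by the non-bank public at commercial banks is -¥433 billion.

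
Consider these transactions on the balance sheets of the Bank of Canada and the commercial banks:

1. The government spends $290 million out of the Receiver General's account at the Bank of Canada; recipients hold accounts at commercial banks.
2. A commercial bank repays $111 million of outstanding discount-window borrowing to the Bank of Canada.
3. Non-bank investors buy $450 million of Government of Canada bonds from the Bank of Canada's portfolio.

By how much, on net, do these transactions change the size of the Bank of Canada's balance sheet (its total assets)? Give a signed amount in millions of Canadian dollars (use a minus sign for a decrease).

Bank of Canada balance sheet:
  Assets:      Securities −$450M, Loans to banks −$111M
  Liabilities: Bank reserves −$271M, Government deposits −$290M
Change in total Bank of Canada assets = -$561 million.

-$561 million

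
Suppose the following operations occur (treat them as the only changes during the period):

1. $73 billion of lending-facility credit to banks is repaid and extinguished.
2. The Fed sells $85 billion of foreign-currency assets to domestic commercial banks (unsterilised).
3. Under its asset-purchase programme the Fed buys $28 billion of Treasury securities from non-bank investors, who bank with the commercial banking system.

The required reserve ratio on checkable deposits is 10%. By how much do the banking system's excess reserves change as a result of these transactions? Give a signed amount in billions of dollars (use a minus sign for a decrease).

-$132.8 billion

Discount-window repayment $73 billion: reserves −$73B, deposits 0.
FX sale $85 billion: reserves −$85B, deposits 0.
Asset purchase (from non-banks) $28 billion: reserves +$28B, deposits +$28B.
Totals: Δreserves = −$130B, Δdeposits = +$28B.
Δrequired reserves = 10% × +$28B = +$2.8B.
Δexcess reserves = Δreserves − Δrequired = −$130B − (+$2.8B) = -$132.8 billion.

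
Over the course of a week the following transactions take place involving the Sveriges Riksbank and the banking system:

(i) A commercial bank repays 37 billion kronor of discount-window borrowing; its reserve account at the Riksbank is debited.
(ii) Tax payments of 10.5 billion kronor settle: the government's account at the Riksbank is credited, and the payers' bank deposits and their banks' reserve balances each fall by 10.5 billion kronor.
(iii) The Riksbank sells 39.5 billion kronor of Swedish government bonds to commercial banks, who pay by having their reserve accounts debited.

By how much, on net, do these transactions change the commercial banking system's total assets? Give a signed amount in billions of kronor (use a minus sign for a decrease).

-47.5 billion

Discount-window repayment 37 billion kronor: bank balance sheets shrink → −37B.
Government account inflow 10.5 billion kronor: bank balance sheets shrink → −10.5B.
OMO sale (to banks) 39.5 billion kronor: just an asset swap on bank balance sheets → 0.
Net: −37 − 10.5 + 0 = -47.5 billion.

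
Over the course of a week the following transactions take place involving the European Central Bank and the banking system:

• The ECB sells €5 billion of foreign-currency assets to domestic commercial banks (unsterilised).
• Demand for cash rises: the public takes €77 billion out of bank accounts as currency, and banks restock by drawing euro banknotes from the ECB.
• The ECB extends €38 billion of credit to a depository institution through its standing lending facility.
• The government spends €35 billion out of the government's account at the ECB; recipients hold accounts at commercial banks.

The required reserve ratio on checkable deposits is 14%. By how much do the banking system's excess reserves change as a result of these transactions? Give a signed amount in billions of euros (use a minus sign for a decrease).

-€3.12 billion

FX sale €5 billion: reserves −€5B, deposits 0.
Currency withdrawal €77 billion: reserves −€77B, deposits −€77B.
Discount-window loan €38 billion: reserves +€38B, deposits 0.
Government spending €35 billion: reserves +€35B, deposits +€35B.
Totals: Δreserves = −€9B, Δdeposits = −€42B.
Δrequired reserves = 14% × −€42B = −€5.88B.
Δexcess reserves = Δreserves − Δrequired = −€9B − (−€5.88B) = -€3.12 billion.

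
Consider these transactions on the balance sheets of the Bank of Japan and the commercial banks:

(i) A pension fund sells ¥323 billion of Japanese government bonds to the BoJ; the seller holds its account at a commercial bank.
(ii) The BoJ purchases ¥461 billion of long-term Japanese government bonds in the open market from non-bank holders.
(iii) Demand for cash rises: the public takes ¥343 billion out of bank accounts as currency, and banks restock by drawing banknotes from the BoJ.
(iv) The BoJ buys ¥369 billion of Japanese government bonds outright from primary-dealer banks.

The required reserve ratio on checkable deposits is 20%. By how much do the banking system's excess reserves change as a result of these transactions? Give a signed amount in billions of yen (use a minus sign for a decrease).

+¥721.8 billion

Asset purchase (from non-banks) ¥323 billion: reserves +¥323B, deposits +¥323B.
Asset purchase (from non-banks) ¥461 billion: reserves +¥461B, deposits +¥461B.
Currency withdrawal ¥343 billion: reserves −¥343B, deposits −¥343B.
OMO purchase (from banks) ¥369 billion: reserves +¥369B, deposits 0.
Totals: Δreserves = +¥810B, Δdeposits = +¥441B.
Δrequired reserves = 20% × +¥441B = +¥88.2B.
Δexcess reserves = Δreserves − Δrequired = +¥810B − (+¥88.2B) = +¥721.8 billion.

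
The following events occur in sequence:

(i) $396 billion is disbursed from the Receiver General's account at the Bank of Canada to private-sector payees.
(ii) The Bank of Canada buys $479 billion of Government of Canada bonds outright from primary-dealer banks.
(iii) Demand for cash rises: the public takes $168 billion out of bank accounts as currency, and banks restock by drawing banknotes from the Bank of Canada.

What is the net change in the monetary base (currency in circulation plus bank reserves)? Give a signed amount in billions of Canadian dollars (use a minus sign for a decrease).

Government spending $396 billion: a non-base liability converts back to reserves → +$396B.
OMO purchase (from banks) $479 billion: Bank of Canada balance sheet expands → +$479B.
Currency withdrawal $168 billion: just a shift between currency and reserves — both are base money → 0.
Net: 396 + 479 + 0 = +$875 billion.

+$875 billion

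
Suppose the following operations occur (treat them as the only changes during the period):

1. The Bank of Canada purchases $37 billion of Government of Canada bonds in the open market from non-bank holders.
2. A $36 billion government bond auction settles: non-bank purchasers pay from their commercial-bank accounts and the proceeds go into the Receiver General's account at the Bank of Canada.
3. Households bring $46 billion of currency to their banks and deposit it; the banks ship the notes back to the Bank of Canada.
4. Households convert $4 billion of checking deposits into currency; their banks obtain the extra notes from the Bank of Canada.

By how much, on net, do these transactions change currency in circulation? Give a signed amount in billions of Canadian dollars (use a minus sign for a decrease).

Bank of Canada balance sheet:
  Assets:      Securities +$37B
  Liabilities: Bank reserves +$43B, Currency in circulation −$42B, Government deposits +$36B
So the change in currency in circulation is -$42 billion.

-$42 billion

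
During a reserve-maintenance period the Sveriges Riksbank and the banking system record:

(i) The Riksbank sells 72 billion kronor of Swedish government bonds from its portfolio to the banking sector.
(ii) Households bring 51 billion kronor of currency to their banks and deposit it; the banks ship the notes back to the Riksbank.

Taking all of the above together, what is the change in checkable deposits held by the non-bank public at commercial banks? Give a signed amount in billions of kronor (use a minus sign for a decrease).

+51 billion

OMO sale (to banks) 72 billion kronor: the counterparty is a bank, so public deposits are unchanged → 0.
Currency deposit 51 billion kronor: non-bank counterparties' bank balances rise → +51B.
Net: 0 + 51 = +51 billion.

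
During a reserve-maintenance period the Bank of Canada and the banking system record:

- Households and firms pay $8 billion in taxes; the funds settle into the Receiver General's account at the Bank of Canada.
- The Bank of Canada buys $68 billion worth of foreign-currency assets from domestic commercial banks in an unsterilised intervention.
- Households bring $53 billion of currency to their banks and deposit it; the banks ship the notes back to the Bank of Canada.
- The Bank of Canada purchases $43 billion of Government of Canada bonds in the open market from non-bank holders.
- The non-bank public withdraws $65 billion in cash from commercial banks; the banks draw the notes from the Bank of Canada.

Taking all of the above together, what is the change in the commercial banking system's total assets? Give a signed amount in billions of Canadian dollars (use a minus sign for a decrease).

+$23 billion

Government account inflow $8 billion: bank balance sheets shrink → −$8B.
FX purchase $68 billion: just an asset swap on bank balance sheets → 0.
Currency deposit $53 billion: bank balance sheets expand → +$53B.
Asset purchase (from non-banks) $43 billion: bank balance sheets expand → +$43B.
Currency withdrawal $65 billion: bank balance sheets shrink → −$65B.
Net: −8 + 0 + 53 + 43 − 65 = +$23 billion.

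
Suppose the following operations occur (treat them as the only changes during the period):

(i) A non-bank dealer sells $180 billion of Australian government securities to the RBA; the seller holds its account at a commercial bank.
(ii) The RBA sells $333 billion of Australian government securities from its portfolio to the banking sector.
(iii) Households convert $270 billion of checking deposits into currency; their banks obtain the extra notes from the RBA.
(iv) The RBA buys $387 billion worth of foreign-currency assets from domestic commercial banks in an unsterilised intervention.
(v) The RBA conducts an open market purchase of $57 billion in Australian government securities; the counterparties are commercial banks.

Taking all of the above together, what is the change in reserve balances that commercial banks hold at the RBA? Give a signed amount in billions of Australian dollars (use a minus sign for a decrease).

+$21 billion

RBA balance sheet:
  Assets:      Securities −$96B, Foreign assets +$387B
  Liabilities: Bank reserves +$21B, Currency in circulation +$270B
So the change in reserve balances that commercial banks hold at the RBA is +$21 billion.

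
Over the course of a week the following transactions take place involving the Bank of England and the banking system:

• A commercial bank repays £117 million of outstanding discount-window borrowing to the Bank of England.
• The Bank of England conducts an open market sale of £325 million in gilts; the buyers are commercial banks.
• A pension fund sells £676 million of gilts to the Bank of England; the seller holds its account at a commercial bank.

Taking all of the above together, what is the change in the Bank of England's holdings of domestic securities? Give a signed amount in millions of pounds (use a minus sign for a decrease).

+£351 million

Bank of England balance sheet:
  Assets:      Securities +£351M, Loans to banks −£117M
  Liabilities: Bank reserves +£234M
So the change in the Bank of England's holdings of domestic securities is +£351 million.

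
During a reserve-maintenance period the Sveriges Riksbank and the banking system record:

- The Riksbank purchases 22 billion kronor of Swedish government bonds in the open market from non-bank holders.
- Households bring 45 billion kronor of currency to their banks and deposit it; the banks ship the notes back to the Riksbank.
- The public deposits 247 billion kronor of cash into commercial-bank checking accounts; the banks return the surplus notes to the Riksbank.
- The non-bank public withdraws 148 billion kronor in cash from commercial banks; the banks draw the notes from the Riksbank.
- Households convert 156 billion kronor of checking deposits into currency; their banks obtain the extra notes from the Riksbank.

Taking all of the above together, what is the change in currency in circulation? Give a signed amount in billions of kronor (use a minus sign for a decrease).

+12 billion

Riksbank balance sheet:
  Assets:      Securities +22B
  Liabilities: Bank reserves +10B, Currency in circulation +12B
So the change in currency in circulation is +12 billion.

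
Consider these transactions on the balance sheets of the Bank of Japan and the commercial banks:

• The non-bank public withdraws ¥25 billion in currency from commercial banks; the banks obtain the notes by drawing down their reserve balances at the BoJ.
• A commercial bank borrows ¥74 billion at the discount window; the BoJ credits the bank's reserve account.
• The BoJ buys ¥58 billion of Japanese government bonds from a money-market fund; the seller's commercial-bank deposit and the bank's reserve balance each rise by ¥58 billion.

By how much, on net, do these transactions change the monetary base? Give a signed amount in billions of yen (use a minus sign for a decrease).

Currency withdrawal ¥25 billion: just a shift between currency and reserves — both are base money → 0.
Discount-window loan ¥74 billion: BoJ balance sheet expands → +¥74B.
Asset purchase (from non-banks) ¥58 billion: BoJ balance sheet expands → +¥58B.
Net: 0 + 74 + 58 = +¥132 billion.

+¥132 billion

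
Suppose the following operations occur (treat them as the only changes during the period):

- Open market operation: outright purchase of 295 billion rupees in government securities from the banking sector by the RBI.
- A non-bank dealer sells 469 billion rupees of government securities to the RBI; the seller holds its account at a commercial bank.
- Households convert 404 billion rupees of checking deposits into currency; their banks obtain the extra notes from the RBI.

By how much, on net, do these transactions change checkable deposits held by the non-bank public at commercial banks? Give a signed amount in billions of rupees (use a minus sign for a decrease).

OMO purchase (from banks) 295 billion rupees: the counterparty is a bank, so public deposits are unchanged → 0.
Asset purchase (from non-banks) 469 billion rupees: non-bank counterparties' bank balances rise → +469B.
Currency withdrawal 404 billion rupees: non-bank counterparties' bank balances fall → −404B.
Net: 0 + 469 − 404 = +65 billion.

+65 billion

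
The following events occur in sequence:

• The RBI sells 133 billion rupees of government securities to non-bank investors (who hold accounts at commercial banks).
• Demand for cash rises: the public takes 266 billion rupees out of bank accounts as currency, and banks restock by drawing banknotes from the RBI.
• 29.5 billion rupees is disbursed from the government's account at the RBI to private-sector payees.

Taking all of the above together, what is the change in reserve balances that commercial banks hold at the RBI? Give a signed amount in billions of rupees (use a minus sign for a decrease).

Asset sale (to non-banks) 133 billion rupees: the non-bank buyers' banks settle from reserves → −133B.
Currency withdrawal 266 billion rupees: banks swap reserves for currency → −266B.
Government spending 29.5 billion rupees: government payments flow into bank reserve accounts → +29.5B.
Net: −133 − 266 + 29.5 = -369.5 billion.

-369.5 billion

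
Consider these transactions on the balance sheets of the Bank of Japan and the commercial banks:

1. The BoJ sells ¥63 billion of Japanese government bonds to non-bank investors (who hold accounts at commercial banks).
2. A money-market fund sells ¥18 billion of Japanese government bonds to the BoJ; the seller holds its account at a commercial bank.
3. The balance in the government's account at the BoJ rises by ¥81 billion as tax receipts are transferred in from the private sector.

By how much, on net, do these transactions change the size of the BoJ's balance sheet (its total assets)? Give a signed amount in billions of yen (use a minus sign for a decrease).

-¥45 billion

BoJ balance sheet:
  Assets:      Securities −¥45B
  Liabilities: Bank reserves −¥126B, Government deposits +¥81B
Change in total BoJ assets = -¥45 billion.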